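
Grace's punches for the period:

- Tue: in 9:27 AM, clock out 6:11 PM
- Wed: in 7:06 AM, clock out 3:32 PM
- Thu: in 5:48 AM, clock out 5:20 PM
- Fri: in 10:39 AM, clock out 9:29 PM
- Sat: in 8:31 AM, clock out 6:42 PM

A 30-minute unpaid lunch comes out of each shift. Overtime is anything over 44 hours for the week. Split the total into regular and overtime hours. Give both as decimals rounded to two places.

Tue: 9:27 AM–6:11 PM = 8 h 44 min; less 30 min break → 8 h 14 min
Wed: 7:06 AM–3:32 PM = 8 h 26 min; less 30 min break → 7 h 56 min
Thu: 5:48 AM–5:20 PM = 11 h 32 min; less 30 min break → 11 h 2 min
Fri: 10:39 AM–9:29 PM = 10 h 50 min; less 30 min break → 10 h 20 min
Sat: 8:31 AM–6:42 PM = 10 h 11 min; less 30 min break → 9 h 41 min
Total worked: 47 h 13 min = 47.22 h.
Threshold 44 h → overtime 3 h 13 min, regular 44 h 0 min.

Regular 44.00 hours, overtime 3.22 hours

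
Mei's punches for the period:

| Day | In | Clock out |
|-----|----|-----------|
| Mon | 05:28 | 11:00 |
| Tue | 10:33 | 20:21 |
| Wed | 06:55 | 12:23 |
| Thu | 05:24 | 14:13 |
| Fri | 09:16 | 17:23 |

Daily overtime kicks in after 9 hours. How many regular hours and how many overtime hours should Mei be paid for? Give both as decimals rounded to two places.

Mon: 05:28–11:00 = 5 h 32 min
Tue: 10:33–20:21 = 9 h 48 min
Wed: 06:55–12:23 = 5 h 28 min
Thu: 05:24–14:13 = 8 h 49 min
Fri: 09:16–17:23 = 8 h 7 min
Mon reg 5 h 32 min / OT 0 h 0 min; Tue reg 9 h 0 min / OT 0 h 48 min; Wed reg 5 h 28 min / OT 0 h 0 min; Thu reg 8 h 49 min / OT 0 h 0 min; Fri reg 8 h 7 min / OT 0 h 0 min.
Totals: regular 36 h 56 min, overtime 0 h 48 min.

Regular 36.93 hours, overtime 0.80 hours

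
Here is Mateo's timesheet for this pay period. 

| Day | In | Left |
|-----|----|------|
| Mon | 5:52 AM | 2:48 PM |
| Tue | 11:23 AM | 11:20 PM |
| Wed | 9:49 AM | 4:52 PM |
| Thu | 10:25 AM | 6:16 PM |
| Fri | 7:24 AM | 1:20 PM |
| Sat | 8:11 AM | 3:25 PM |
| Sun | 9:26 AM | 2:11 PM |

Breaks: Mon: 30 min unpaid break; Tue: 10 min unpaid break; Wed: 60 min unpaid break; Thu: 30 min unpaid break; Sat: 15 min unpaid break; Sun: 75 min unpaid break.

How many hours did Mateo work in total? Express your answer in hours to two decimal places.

50.03 hours

Mon: 5:52 AM–2:48 PM = 8 h 56 min; less 30 min break → 8 h 26 min
Tue: 11:23 AM–11:20 PM = 11 h 57 min; less 10 min break → 11 h 47 min
Wed: 9:49 AM–4:52 PM = 7 h 3 min; less 60 min break → 6 h 3 min
Thu: 10:25 AM–6:16 PM = 7 h 51 min; less 30 min break → 7 h 21 min
Fri: 7:24 AM–1:20 PM = 5 h 56 min
Sat: 8:11 AM–3:25 PM = 7 h 14 min; less 15 min break → 6 h 59 min
Sun: 9:26 AM–2:11 PM = 4 h 45 min; less 75 min break → 3 h 30 min
Total: 8 h 26 min + 11 h 47 min + 6 h 3 min + 7 h 21 min + 5 h 56 min + 6 h 59 min + 3 h 30 min = 50 h 2 min.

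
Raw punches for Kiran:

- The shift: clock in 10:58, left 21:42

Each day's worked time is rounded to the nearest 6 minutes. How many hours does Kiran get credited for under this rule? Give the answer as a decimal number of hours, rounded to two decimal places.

10.70 hours

The shift: 10:58–21:42 = 10 h 44 min → rounds to 10 h 42 min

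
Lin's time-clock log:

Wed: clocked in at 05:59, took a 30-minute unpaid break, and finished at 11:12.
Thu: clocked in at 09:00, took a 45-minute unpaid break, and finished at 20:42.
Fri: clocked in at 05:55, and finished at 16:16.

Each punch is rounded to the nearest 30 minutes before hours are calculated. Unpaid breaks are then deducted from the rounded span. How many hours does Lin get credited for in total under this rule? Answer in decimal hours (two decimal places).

Wed: in 05:59→06:00, out 11:12→11:00; 5 h 0 min − 30 min = 4 h 30 min
Thu: in 09:00→09:00, out 20:42→20:30; 11 h 30 min − 45 min = 10 h 45 min
Fri: in 05:55→06:00, out 16:16→16:30; 10 h 30 min
Total credited: 25 h 45 min.

25.75 hours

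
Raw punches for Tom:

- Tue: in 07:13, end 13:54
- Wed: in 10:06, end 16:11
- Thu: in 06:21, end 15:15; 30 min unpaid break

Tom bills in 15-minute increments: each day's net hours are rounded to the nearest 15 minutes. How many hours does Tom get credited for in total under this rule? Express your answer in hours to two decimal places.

21.25 hours

Tue: 07:13–13:54 = 6 h 41 min → rounds to 6 h 45 min
Wed: 10:06–16:11 = 6 h 5 min → rounds to 6 h 0 min
Thu: 06:21–15:15 = 8 h 54 min − 30 min = 8 h 24 min → rounds to 8 h 30 min
Total credited: 21 h 15 min.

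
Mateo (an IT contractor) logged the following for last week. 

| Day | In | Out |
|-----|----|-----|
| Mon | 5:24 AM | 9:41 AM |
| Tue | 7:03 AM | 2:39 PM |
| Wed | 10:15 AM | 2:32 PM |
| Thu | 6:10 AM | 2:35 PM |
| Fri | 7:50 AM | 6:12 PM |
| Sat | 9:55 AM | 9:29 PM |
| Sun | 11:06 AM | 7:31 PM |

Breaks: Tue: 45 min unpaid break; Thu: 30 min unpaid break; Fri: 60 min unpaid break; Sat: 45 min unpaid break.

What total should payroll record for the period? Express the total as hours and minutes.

51 h 56 min

Mon: 5:24 AM–9:41 AM = 4 h 17 min
Tue: 7:03 AM–2:39 PM = 7 h 36 min; less 45 min break → 6 h 51 min
Wed: 10:15 AM–2:32 PM = 4 h 17 min
Thu: 6:10 AM–2:35 PM = 8 h 25 min; less 30 min break → 7 h 55 min
Fri: 7:50 AM–6:12 PM = 10 h 22 min; less 60 min break → 9 h 22 min
Sat: 9:55 AM–9:29 PM = 11 h 34 min; less 45 min break → 10 h 49 min
Sun: 11:06 AM–7:31 PM = 8 h 25 min
Total: 4 h 17 min + 6 h 51 min + 4 h 17 min + 7 h 55 min + 9 h 22 min + 10 h 49 min + 8 h 25 min = 51 h 56 min.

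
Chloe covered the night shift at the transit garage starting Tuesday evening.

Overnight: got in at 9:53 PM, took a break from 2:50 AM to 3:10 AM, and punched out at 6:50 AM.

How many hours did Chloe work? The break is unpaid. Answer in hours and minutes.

8 h 37 min

Overnight: 9:53 PM → midnight = 2 h 7 min; midnight → 6:50 AM = 6 h 50 min; span 8 h 57 min; less 20 min break → 8 h 37 min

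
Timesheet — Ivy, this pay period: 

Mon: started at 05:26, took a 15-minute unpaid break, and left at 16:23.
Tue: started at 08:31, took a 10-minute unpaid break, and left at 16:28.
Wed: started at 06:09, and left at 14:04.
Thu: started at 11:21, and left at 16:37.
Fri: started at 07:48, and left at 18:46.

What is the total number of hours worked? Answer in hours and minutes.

Mon: 05:26–16:23 = 10 h 57 min; less 15 min break → 10 h 42 min
Tue: 08:31–16:28 = 7 h 57 min; less 10 min break → 7 h 47 min
Wed: 06:09–14:04 = 7 h 55 min
Thu: 11:21–16:37 = 5 h 16 min
Fri: 07:48–18:46 = 10 h 58 min
Total: 10 h 42 min + 7 h 47 min + 7 h 55 min + 5 h 16 min + 10 h 58 min = 42 h 38 min.

42 h 38 min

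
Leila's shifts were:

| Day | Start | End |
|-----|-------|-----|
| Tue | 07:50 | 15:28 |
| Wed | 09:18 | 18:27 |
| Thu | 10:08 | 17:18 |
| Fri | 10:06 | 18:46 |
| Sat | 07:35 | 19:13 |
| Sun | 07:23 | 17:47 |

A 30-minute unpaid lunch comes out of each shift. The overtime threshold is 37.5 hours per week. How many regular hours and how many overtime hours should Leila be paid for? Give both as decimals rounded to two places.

Regular 37.50 hours, overtime 14.15 hours

Tue: 07:50–15:28 = 7 h 38 min; less 30 min break → 7 h 8 min
Wed: 09:18–18:27 = 9 h 9 min; less 30 min break → 8 h 39 min
Thu: 10:08–17:18 = 7 h 10 min; less 30 min break → 6 h 40 min
Fri: 10:06–18:46 = 8 h 40 min; less 30 min break → 8 h 10 min
Sat: 07:35–19:13 = 11 h 38 min; less 30 min break → 11 h 8 min
Sun: 07:23–17:47 = 10 h 24 min; less 30 min break → 9 h 54 min
Total worked: 51 h 39 min = 51.65 h.
Threshold 37.5 h → overtime 14 h 9 min, regular 37 h 30 min.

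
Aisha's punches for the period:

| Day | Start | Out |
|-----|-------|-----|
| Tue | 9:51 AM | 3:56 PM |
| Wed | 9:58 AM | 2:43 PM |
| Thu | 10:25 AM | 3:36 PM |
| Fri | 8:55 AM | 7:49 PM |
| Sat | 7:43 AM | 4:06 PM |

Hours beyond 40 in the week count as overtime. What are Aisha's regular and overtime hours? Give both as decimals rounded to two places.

Tue: 9:51 AM–3:56 PM = 6 h 5 min
Wed: 9:58 AM–2:43 PM = 4 h 45 min
Thu: 10:25 AM–3:36 PM = 5 h 11 min
Fri: 8:55 AM–7:49 PM = 10 h 54 min
Sat: 7:43 AM–4:06 PM = 8 h 23 min
Total worked: 35 h 18 min = 35.30 h.
Threshold 40 h → overtime 0 h 0 min, regular 35 h 18 min.

Regular 35.30 hours, overtime 0.00 hours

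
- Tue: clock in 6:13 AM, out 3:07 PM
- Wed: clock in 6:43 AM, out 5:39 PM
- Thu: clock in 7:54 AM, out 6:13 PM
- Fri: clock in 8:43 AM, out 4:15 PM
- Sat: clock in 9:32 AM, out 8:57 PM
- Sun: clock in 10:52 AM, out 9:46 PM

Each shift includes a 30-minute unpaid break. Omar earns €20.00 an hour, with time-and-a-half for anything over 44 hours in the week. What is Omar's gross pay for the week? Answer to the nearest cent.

Tue: 6:13 AM–3:07 PM = 8 h 54 min; less 30 min break → 8 h 24 min
Wed: 6:43 AM–5:39 PM = 10 h 56 min; less 30 min break → 10 h 26 min
Thu: 7:54 AM–6:13 PM = 10 h 19 min; less 30 min break → 9 h 49 min
Fri: 8:43 AM–4:15 PM = 7 h 32 min; less 30 min break → 7 h 2 min
Sat: 9:32 AM–8:57 PM = 11 h 25 min; less 30 min break → 10 h 55 min
Sun: 10:52 AM–9:46 PM = 10 h 54 min; less 30 min break → 10 h 24 min
Total worked: 57 h 0 min = 3420 min.
Regular 44 h 0 min = 2640 min at €20.00/h; overtime 13 h 0 min = 780 min at €30.00/h.
Pay = (2640 × €20.00 + 780 × €30.00) ÷ 60 = €1270.00.

€1270.00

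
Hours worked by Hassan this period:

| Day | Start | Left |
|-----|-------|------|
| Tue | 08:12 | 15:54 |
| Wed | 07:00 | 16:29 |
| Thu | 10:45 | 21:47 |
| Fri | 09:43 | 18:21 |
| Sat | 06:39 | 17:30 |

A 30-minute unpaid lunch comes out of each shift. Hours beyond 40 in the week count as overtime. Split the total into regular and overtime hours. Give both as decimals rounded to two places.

Tue: 08:12–15:54 = 7 h 42 min; less 30 min break → 7 h 12 min
Wed: 07:00–16:29 = 9 h 29 min; less 30 min break → 8 h 59 min
Thu: 10:45–21:47 = 11 h 2 min; less 30 min break → 10 h 32 min
Fri: 09:43–18:21 = 8 h 38 min; less 30 min break → 8 h 8 min
Sat: 06:39–17:30 = 10 h 51 min; less 30 min break → 10 h 21 min
Total worked: 45 h 12 min = 45.20 h.
Threshold 40 h → overtime 5 h 12 min, regular 40 h 0 min.

Regular 40.00 hours, overtime 5.20 hours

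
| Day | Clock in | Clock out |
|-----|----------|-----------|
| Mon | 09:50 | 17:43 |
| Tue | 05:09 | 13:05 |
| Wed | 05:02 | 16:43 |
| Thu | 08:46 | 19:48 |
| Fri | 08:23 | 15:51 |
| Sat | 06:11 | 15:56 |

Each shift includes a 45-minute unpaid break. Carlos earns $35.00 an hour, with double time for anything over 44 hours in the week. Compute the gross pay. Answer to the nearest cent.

Mon: 09:50–17:43 = 7 h 53 min; less 45 min break → 7 h 8 min
Tue: 05:09–13:05 = 7 h 56 min; less 45 min break → 7 h 11 min
Wed: 05:02–16:43 = 11 h 41 min; less 45 min break → 10 h 56 min
Thu: 08:46–19:48 = 11 h 2 min; less 45 min break → 10 h 17 min
Fri: 08:23–15:51 = 7 h 28 min; less 45 min break → 6 h 43 min
Sat: 06:11–15:56 = 9 h 45 min; less 45 min break → 9 h 0 min
Total worked: 51 h 15 min = 3075 min.
Regular 44 h 0 min = 2640 min at $35.00/h; overtime 7 h 15 min = 435 min at $70.00/h.
Pay = (2640 × $35.00 + 435 × $70.00) ÷ 60 = $2047.50.

$2047.50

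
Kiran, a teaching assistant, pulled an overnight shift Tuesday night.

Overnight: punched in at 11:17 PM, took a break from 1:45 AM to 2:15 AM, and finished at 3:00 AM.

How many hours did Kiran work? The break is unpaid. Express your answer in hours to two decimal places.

3.22 hours

Overnight: 11:17 PM → midnight = 0 h 43 min; midnight → 3:00 AM = 3 h 0 min; span 3 h 43 min; less 30 min break → 3 h 13 min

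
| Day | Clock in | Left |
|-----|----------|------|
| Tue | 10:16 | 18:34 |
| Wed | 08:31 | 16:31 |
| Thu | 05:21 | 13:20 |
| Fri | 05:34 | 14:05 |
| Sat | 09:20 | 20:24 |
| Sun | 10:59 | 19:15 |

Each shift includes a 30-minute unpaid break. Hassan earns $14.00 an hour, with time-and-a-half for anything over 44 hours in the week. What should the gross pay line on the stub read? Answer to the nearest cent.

$723.80

Tue: 10:16–18:34 = 8 h 18 min; less 30 min break → 7 h 48 min
Wed: 08:31–16:31 = 8 h 0 min; less 30 min break → 7 h 30 min
Thu: 05:21–13:20 = 7 h 59 min; less 30 min break → 7 h 29 min
Fri: 05:34–14:05 = 8 h 31 min; less 30 min break → 8 h 1 min
Sat: 09:20–20:24 = 11 h 4 min; less 30 min break → 10 h 34 min
Sun: 10:59–19:15 = 8 h 16 min; less 30 min break → 7 h 46 min
Total worked: 49 h 8 min = 2948 min.
Regular 44 h 0 min = 2640 min at $14.00/h; overtime 5 h 8 min = 308 min at $21.00/h.
Pay = (2640 × $14.00 + 308 × $21.00) ÷ 60 = $723.80.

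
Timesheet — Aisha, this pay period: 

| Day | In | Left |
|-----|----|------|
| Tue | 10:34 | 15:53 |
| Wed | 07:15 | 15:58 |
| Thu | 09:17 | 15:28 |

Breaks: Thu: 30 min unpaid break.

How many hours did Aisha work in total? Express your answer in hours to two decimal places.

Tue: 10:34–15:53 = 5 h 19 min
Wed: 07:15–15:58 = 8 h 43 min
Thu: 09:17–15:28 = 6 h 11 min; less 30 min break → 5 h 41 min
Total: 5 h 19 min + 8 h 43 min + 5 h 41 min = 19 h 43 min.

19.72 hours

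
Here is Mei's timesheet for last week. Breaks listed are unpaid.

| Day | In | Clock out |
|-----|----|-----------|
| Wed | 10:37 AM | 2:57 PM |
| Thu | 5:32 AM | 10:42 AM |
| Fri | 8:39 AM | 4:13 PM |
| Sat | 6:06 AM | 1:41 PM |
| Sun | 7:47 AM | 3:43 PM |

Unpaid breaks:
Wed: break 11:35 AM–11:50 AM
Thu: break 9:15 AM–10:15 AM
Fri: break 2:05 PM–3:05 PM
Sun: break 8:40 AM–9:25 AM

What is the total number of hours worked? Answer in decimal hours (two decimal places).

Wed: 10:37 AM–2:57 PM = 4 h 20 min; less 15 min break → 4 h 5 min
Thu: 5:32 AM–10:42 AM = 5 h 10 min; less 60 min break → 4 h 10 min
Fri: 8:39 AM–4:13 PM = 7 h 34 min; less 60 min break → 6 h 34 min
Sat: 6:06 AM–1:41 PM = 7 h 35 min
Sun: 7:47 AM–3:43 PM = 7 h 56 min; less 45 min break → 7 h 11 min
Total: 4 h 5 min + 4 h 10 min + 6 h 34 min + 7 h 35 min + 7 h 11 min = 29 h 35 min.

29.58 hours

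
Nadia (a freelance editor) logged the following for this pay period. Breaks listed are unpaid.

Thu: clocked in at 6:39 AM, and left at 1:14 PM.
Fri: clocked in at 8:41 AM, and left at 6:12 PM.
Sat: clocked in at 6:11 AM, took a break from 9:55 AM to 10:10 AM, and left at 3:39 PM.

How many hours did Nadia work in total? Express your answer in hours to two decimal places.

Thu: 6:39 AM–1:14 PM = 6 h 35 min
Fri: 8:41 AM–6:12 PM = 9 h 31 min
Sat: 6:11 AM–3:39 PM = 9 h 28 min; less 15 min break → 9 h 13 min
Total: 6 h 35 min + 9 h 31 min + 9 h 13 min = 25 h 19 min.

25.32 hours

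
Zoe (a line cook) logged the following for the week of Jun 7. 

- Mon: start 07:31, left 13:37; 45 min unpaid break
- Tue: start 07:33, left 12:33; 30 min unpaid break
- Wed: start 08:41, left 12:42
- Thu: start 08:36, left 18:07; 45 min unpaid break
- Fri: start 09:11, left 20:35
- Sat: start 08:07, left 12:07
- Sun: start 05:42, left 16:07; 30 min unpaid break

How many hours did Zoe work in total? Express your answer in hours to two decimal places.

Mon: 07:31–13:37 = 6 h 6 min; less 45 min break → 5 h 21 min
Tue: 07:33–12:33 = 5 h 0 min; less 30 min break → 4 h 30 min
Wed: 08:41–12:42 = 4 h 1 min
Thu: 08:36–18:07 = 9 h 31 min; less 45 min break → 8 h 46 min
Fri: 09:11–20:35 = 11 h 24 min
Sat: 08:07–12:07 = 4 h 0 min
Sun: 05:42–16:07 = 10 h 25 min; less 30 min break → 9 h 55 min
Total: 5 h 21 min + 4 h 30 min + 4 h 1 min + 8 h 46 min + 11 h 24 min + 4 h 0 min + 9 h 55 min = 47 h 57 min.

47.95 hours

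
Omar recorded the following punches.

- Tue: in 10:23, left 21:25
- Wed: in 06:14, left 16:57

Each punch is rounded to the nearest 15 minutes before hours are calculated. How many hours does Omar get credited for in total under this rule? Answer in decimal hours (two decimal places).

21.75 hours

Tue: in 10:23→10:30, out 21:25→21:30; 11 h 0 min
Wed: in 06:14→06:15, out 16:57→17:00; 10 h 45 min
Total credited: 21 h 45 min.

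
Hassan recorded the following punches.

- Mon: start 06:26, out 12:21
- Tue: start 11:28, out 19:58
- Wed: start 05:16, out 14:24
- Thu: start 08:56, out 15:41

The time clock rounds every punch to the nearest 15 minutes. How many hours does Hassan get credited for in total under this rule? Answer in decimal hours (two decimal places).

30.25 hours

Mon: in 06:26→06:30, out 12:21→12:15; 5 h 45 min
Tue: in 11:28→11:30, out 19:58→20:00; 8 h 30 min
Wed: in 05:16→05:15, out 14:24→14:30; 9 h 15 min
Thu: in 08:56→09:00, out 15:41→15:45; 6 h 45 min
Total credited: 30 h 15 min.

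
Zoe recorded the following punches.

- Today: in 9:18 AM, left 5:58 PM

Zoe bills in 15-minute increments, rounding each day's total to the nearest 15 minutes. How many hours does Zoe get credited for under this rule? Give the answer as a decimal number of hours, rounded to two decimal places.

8.75 hours

Today: 9:18 AM–5:58 PM = 8 h 40 min → rounds to 8 h 45 min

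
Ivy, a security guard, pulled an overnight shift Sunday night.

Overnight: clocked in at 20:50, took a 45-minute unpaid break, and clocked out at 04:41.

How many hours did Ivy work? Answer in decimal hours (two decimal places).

Overnight: 20:50 → midnight = 3 h 10 min; midnight → 04:41 = 4 h 41 min; span 7 h 51 min; less 45 min break → 7 h 6 min

7.10 hours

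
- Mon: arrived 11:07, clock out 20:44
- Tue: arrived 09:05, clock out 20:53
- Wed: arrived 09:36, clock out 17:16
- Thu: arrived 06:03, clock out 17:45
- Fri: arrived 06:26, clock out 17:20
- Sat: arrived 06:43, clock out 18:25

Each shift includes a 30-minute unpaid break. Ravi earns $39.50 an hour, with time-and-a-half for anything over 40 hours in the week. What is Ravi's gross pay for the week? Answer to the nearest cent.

$2787.71

Mon: 11:07–20:44 = 9 h 37 min; less 30 min break → 9 h 7 min
Tue: 09:05–20:53 = 11 h 48 min; less 30 min break → 11 h 18 min
Wed: 09:36–17:16 = 7 h 40 min; less 30 min break → 7 h 10 min
Thu: 06:03–17:45 = 11 h 42 min; less 30 min break → 11 h 12 min
Fri: 06:26–17:20 = 10 h 54 min; less 30 min break → 10 h 24 min
Sat: 06:43–18:25 = 11 h 42 min; less 30 min break → 11 h 12 min
Total worked: 60 h 23 min = 3623 min.
Regular 40 h 0 min = 2400 min at $39.50/h; overtime 20 h 23 min = 1223 min at $59.25/h.
Pay = (2400 × $39.50 + 1223 × $59.25) ÷ 60 = $2787.71.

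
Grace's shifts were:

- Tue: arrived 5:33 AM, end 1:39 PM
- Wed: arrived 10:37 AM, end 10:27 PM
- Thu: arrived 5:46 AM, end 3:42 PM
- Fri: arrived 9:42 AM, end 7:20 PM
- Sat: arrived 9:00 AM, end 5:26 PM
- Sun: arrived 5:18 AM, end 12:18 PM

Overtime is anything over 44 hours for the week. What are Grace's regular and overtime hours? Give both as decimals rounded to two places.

Tue: 5:33 AM–1:39 PM = 8 h 6 min
Wed: 10:37 AM–10:27 PM = 11 h 50 min
Thu: 5:46 AM–3:42 PM = 9 h 56 min
Fri: 9:42 AM–7:20 PM = 9 h 38 min
Sat: 9:00 AM–5:26 PM = 8 h 26 min
Sun: 5:18 AM–12:18 PM = 7 h 0 min
Total worked: 54 h 56 min = 54.93 h.
Threshold 44 h → overtime 10 h 56 min, regular 44 h 0 min.

Regular 44.00 hours, overtime 10.93 hours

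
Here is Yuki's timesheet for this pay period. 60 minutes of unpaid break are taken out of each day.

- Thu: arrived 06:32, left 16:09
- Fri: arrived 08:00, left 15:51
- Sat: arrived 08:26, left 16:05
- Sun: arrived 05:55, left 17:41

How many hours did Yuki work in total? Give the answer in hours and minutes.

32 h 53 min

Thu: 06:32–16:09 = 9 h 37 min; less 60 min break → 8 h 37 min
Fri: 08:00–15:51 = 7 h 51 min; less 60 min break → 6 h 51 min
Sat: 08:26–16:05 = 7 h 39 min; less 60 min break → 6 h 39 min
Sun: 05:55–17:41 = 11 h 46 min; less 60 min break → 10 h 46 min
Total: 8 h 37 min + 6 h 51 min + 6 h 39 min + 10 h 46 min = 32 h 53 min.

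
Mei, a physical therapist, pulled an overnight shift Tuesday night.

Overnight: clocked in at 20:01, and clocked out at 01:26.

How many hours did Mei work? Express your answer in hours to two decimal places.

Overnight: 20:01 → midnight = 3 h 59 min; midnight → 01:26 = 1 h 26 min; span 5 h 25 min

5.42 hours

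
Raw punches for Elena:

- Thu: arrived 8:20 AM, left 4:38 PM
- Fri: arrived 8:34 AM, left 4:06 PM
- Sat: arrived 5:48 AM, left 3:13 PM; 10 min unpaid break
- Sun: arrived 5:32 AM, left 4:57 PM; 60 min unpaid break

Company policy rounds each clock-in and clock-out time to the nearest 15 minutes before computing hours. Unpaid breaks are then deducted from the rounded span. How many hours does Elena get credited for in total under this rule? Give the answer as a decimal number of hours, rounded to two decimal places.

35.83 hours

Thu: in 8:20 AM→8:15 AM, out 4:38 PM→4:45 PM; 8 h 30 min
Fri: in 8:34 AM→8:30 AM, out 4:06 PM→4:00 PM; 7 h 30 min
Sat: in 5:48 AM→5:45 AM, out 3:13 PM→3:15 PM; 9 h 30 min − 10 min = 9 h 20 min
Sun: in 5:32 AM→5:30 AM, out 4:57 PM→5:00 PM; 11 h 30 min − 60 min = 10 h 30 min
Total credited: 35 h 50 min.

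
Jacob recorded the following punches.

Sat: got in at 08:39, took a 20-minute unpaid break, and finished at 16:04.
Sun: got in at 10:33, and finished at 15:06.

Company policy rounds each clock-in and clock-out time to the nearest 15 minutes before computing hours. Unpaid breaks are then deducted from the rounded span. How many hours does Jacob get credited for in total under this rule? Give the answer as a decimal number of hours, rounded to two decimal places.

11.42 hours

Sat: in 08:39→08:45, out 16:04→16:00; 7 h 15 min − 20 min = 6 h 55 min
Sun: in 10:33→10:30, out 15:06→15:00; 4 h 30 min
Total credited: 11 h 25 min.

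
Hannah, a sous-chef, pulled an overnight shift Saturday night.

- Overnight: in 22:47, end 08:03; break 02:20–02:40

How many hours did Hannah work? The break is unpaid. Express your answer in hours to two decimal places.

8.93 hours

Overnight: 22:47 → midnight = 1 h 13 min; midnight → 08:03 = 8 h 3 min; span 9 h 16 min; less 20 min break → 8 h 56 min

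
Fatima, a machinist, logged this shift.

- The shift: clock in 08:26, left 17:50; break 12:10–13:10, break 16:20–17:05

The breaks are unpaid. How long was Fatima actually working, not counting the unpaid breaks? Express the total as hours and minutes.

The shift: 08:26–17:50 = 9 h 24 min; less 105 min break → 7 h 39 min

7 h 39 min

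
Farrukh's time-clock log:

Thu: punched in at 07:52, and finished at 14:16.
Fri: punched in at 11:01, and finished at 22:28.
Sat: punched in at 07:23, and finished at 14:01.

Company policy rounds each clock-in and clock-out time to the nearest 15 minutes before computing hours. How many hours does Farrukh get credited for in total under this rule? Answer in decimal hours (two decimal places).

24.50 hours

Thu: in 07:52→07:45, out 14:16→14:15; 6 h 30 min
Fri: in 11:01→11:00, out 22:28→22:30; 11 h 30 min
Sat: in 07:23→07:30, out 14:01→14:00; 6 h 30 min
Total credited: 24 h 30 min.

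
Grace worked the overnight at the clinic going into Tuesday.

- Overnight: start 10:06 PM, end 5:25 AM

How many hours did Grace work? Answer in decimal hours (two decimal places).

7.32 hours

Overnight: 10:06 PM → midnight = 1 h 54 min; midnight → 5:25 AM = 5 h 25 min; span 7 h 19 min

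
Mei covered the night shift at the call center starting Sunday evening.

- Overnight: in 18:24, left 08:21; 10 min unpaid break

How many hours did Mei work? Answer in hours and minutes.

Overnight: 18:24 → midnight = 5 h 36 min; midnight → 08:21 = 8 h 21 min; span 13 h 57 min; less 10 min break → 13 h 47 min

13 h 47 min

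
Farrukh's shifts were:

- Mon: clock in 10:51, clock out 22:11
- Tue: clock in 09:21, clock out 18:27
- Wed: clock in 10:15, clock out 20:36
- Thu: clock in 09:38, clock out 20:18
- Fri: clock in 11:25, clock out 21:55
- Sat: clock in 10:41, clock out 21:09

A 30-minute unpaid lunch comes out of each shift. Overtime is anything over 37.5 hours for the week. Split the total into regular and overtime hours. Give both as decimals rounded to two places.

Mon: 10:51–22:11 = 11 h 20 min; less 30 min break → 10 h 50 min
Tue: 09:21–18:27 = 9 h 6 min; less 30 min break → 8 h 36 min
Wed: 10:15–20:36 = 10 h 21 min; less 30 min break → 9 h 51 min
Thu: 09:38–20:18 = 10 h 40 min; less 30 min break → 10 h 10 min
Fri: 11:25–21:55 = 10 h 30 min; less 30 min break → 10 h 0 min
Sat: 10:41–21:09 = 10 h 28 min; less 30 min break → 9 h 58 min
Total worked: 59 h 25 min = 59.42 h.
Threshold 37.5 h → overtime 21 h 55 min, regular 37 h 30 min.

Regular 37.50 hours, overtime 21.92 hours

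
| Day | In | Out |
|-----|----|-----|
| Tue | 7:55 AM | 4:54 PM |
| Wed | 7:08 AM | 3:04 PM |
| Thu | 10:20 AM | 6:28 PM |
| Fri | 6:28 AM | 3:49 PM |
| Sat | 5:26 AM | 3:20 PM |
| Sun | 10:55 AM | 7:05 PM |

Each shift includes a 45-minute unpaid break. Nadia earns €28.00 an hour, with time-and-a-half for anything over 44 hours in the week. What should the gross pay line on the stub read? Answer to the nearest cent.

€1398.60

Tue: 7:55 AM–4:54 PM = 8 h 59 min; less 45 min break → 8 h 14 min
Wed: 7:08 AM–3:04 PM = 7 h 56 min; less 45 min break → 7 h 11 min
Thu: 10:20 AM–6:28 PM = 8 h 8 min; less 45 min break → 7 h 23 min
Fri: 6:28 AM–3:49 PM = 9 h 21 min; less 45 min break → 8 h 36 min
Sat: 5:26 AM–3:20 PM = 9 h 54 min; less 45 min break → 9 h 9 min
Sun: 10:55 AM–7:05 PM = 8 h 10 min; less 45 min break → 7 h 25 min
Total worked: 47 h 58 min = 2878 min.
Regular 44 h 0 min = 2640 min at €28.00/h; overtime 3 h 58 min = 238 min at €42.00/h.
Pay = (2640 × €28.00 + 238 × €42.00) ÷ 60 = €1398.60.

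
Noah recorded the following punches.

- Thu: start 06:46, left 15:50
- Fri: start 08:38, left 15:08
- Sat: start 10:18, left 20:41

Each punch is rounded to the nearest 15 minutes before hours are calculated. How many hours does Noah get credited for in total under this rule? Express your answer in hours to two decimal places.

26.00 hours

Thu: in 06:46→06:45, out 15:50→15:45; 9 h 0 min
Fri: in 08:38→08:45, out 15:08→15:15; 6 h 30 min
Sat: in 10:18→10:15, out 20:41→20:45; 10 h 30 min
Total credited: 26 h 0 min.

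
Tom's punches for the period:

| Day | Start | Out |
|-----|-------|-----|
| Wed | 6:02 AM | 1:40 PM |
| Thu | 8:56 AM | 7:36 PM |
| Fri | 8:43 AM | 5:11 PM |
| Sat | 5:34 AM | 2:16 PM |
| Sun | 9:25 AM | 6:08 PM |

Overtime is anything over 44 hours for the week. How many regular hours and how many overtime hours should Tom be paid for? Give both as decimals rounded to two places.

Wed: 6:02 AM–1:40 PM = 7 h 38 min
Thu: 8:56 AM–7:36 PM = 10 h 40 min
Fri: 8:43 AM–5:11 PM = 8 h 28 min
Sat: 5:34 AM–2:16 PM = 8 h 42 min
Sun: 9:25 AM–6:08 PM = 8 h 43 min
Total worked: 44 h 11 min = 44.18 h.
Threshold 44 h → overtime 0 h 11 min, regular 44 h 0 min.

Regular 44.00 hours, overtime 0.18 hours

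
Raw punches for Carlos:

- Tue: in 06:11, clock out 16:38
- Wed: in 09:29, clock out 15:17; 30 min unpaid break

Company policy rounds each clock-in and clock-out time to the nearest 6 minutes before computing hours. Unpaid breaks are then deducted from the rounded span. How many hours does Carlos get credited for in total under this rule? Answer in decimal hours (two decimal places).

Tue: in 06:11→06:12, out 16:38→16:36; 10 h 24 min
Wed: in 09:29→09:30, out 15:17→15:18; 5 h 48 min − 30 min = 5 h 18 min
Total credited: 15 h 42 min.

15.70 hours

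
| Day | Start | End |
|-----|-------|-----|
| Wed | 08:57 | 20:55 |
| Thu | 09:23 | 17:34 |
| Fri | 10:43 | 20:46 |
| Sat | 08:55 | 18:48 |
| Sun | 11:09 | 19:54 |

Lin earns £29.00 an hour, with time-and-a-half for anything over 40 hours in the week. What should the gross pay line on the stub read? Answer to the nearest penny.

Wed: 08:57–20:55 = 11 h 58 min
Thu: 09:23–17:34 = 8 h 11 min
Fri: 10:43–20:46 = 10 h 3 min
Sat: 08:55–18:48 = 9 h 53 min
Sun: 11:09–19:54 = 8 h 45 min
Total worked: 48 h 50 min = 2930 min.
Regular 40 h 0 min = 2400 min at £29.00/h; overtime 8 h 50 min = 530 min at £43.50/h.
Pay = (2400 × £29.00 + 530 × £43.50) ÷ 60 = £1544.25.

£1544.25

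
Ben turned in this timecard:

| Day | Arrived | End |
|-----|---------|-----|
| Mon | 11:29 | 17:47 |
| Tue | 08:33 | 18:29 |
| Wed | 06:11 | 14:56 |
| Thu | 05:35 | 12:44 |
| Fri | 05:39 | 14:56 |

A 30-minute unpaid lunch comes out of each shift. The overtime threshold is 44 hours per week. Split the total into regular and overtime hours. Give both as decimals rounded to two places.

Mon: 11:29–17:47 = 6 h 18 min; less 30 min break → 5 h 48 min
Tue: 08:33–18:29 = 9 h 56 min; less 30 min break → 9 h 26 min
Wed: 06:11–14:56 = 8 h 45 min; less 30 min break → 8 h 15 min
Thu: 05:35–12:44 = 7 h 9 min; less 30 min break → 6 h 39 min
Fri: 05:39–14:56 = 9 h 17 min; less 30 min break → 8 h 47 min
Total worked: 38 h 55 min = 38.92 h.
Threshold 44 h → overtime 0 h 0 min, regular 38 h 55 min.

Regular 38.92 hours, overtime 0.00 hours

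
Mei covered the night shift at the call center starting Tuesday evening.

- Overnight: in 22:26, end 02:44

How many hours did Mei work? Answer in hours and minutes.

Overnight: 22:26 → midnight = 1 h 34 min; midnight → 02:44 = 2 h 44 min; span 4 h 18 min

4 h 18 min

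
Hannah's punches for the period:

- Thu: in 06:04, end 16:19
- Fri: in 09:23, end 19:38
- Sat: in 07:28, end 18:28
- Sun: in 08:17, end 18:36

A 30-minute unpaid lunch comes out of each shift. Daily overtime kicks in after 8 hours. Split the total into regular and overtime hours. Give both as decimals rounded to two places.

Thu: 06:04–16:19 = 10 h 15 min; less 30 min break → 9 h 45 min
Fri: 09:23–19:38 = 10 h 15 min; less 30 min break → 9 h 45 min
Sat: 07:28–18:28 = 11 h 0 min; less 30 min break → 10 h 30 min
Sun: 08:17–18:36 = 10 h 19 min; less 30 min break → 9 h 49 min
Thu reg 8 h 0 min / OT 1 h 45 min; Fri reg 8 h 0 min / OT 1 h 45 min; Sat reg 8 h 0 min / OT 2 h 30 min; Sun reg 8 h 0 min / OT 1 h 49 min.
Totals: regular 32 h 0 min, overtime 7 h 49 min.

Regular 32.00 hours, overtime 7.82 hours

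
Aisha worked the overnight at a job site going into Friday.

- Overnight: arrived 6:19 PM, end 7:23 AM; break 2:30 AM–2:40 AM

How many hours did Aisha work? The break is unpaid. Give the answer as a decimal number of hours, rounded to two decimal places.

Overnight: 6:19 PM → midnight = 5 h 41 min; midnight → 7:23 AM = 7 h 23 min; span 13 h 4 min; less 10 min break → 12 h 54 min

12.90 hours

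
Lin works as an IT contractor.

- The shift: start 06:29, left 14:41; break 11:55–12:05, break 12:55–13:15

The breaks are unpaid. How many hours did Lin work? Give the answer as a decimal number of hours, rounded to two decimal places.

The shift: 06:29–14:41 = 8 h 12 min; less 30 min break → 7 h 42 min

7.70 hours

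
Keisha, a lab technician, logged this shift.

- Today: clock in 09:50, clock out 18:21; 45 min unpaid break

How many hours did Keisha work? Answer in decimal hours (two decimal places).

Today: 09:50–18:21 = 8 h 31 min; less 45 min break → 7 h 46 min

7.77 hours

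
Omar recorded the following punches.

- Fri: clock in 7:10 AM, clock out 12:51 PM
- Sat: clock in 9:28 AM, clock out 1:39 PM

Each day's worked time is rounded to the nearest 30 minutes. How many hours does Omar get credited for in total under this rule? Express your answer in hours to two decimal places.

9.50 hours

Fri: 7:10 AM–12:51 PM = 5 h 41 min → rounds to 5 h 30 min
Sat: 9:28 AM–1:39 PM = 4 h 11 min → rounds to 4 h 0 min
Total credited: 9 h 30 min.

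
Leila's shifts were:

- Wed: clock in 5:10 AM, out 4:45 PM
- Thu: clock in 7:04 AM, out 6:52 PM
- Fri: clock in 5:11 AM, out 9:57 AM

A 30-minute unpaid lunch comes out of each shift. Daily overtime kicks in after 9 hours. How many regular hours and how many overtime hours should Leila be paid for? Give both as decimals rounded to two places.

Regular 22.27 hours, overtime 4.38 hours

Wed: 5:10 AM–4:45 PM = 11 h 35 min; less 30 min break → 11 h 5 min
Thu: 7:04 AM–6:52 PM = 11 h 48 min; less 30 min break → 11 h 18 min
Fri: 5:11 AM–9:57 AM = 4 h 46 min; less 30 min break → 4 h 16 min
Wed reg 9 h 0 min / OT 2 h 5 min; Thu reg 9 h 0 min / OT 2 h 18 min; Fri reg 4 h 16 min / OT 0 h 0 min.
Totals: regular 22 h 16 min, overtime 4 h 23 min.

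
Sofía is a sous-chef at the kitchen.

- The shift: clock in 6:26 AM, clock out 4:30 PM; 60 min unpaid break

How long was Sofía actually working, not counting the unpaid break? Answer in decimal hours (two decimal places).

9.07 hours

The shift: 6:26 AM–4:30 PM = 10 h 4 min; less 60 min break → 9 h 4 min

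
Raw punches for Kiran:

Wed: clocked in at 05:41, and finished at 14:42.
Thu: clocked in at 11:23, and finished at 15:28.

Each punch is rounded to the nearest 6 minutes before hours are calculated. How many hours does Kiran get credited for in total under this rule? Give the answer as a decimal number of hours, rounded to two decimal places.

13.10 hours

Wed: in 05:41→05:42, out 14:42→14:42; 9 h 0 min
Thu: in 11:23→11:24, out 15:28→15:30; 4 h 6 min
Total credited: 13 h 6 min.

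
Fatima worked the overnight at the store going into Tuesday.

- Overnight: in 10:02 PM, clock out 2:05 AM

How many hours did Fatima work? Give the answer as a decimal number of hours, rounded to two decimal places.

Overnight: 10:02 PM → midnight = 1 h 58 min; midnight → 2:05 AM = 2 h 5 min; span 4 h 3 min

4.05 hours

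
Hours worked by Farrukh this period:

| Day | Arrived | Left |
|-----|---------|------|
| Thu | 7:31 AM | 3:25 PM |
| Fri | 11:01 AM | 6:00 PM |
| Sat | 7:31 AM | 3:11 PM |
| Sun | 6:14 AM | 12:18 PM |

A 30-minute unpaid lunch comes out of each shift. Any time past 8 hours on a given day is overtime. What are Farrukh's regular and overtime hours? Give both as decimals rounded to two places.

Regular 26.62 hours, overtime 0.00 hours

Thu: 7:31 AM–3:25 PM = 7 h 54 min; less 30 min break → 7 h 24 min
Fri: 11:01 AM–6:00 PM = 6 h 59 min; less 30 min break → 6 h 29 min
Sat: 7:31 AM–3:11 PM = 7 h 40 min; less 30 min break → 7 h 10 min
Sun: 6:14 AM–12:18 PM = 6 h 4 min; less 30 min break → 5 h 34 min
Thu reg 7 h 24 min / OT 0 h 0 min; Fri reg 6 h 29 min / OT 0 h 0 min; Sat reg 7 h 10 min / OT 0 h 0 min; Sun reg 5 h 34 min / OT 0 h 0 min.
Totals: regular 26 h 37 min, overtime 0 h 0 min.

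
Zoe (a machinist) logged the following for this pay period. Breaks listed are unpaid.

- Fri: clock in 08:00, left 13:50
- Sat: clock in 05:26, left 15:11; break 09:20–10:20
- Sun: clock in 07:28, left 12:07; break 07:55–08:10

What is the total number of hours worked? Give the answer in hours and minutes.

Fri: 08:00–13:50 = 5 h 50 min
Sat: 05:26–15:11 = 9 h 45 min; less 60 min break → 8 h 45 min
Sun: 07:28–12:07 = 4 h 39 min; less 15 min break → 4 h 24 min
Total: 5 h 50 min + 8 h 45 min + 4 h 24 min = 18 h 59 min.

18 h 59 min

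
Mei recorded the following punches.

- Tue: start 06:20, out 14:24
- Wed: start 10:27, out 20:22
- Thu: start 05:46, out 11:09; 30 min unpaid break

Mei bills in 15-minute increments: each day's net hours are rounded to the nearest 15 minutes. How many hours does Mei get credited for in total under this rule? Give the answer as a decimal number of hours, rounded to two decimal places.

23.00 hours

Tue: 06:20–14:24 = 8 h 4 min → rounds to 8 h 0 min
Wed: 10:27–20:22 = 9 h 55 min → rounds to 10 h 0 min
Thu: 05:46–11:09 = 5 h 23 min − 30 min = 4 h 53 min → rounds to 5 h 0 min
Total credited: 23 h 0 min.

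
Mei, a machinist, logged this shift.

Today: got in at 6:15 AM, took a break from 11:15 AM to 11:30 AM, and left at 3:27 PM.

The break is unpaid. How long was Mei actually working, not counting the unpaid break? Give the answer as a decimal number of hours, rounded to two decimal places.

8.95 hours

Today: 6:15 AM–3:27 PM = 9 h 12 min; less 15 min break → 8 h 57 min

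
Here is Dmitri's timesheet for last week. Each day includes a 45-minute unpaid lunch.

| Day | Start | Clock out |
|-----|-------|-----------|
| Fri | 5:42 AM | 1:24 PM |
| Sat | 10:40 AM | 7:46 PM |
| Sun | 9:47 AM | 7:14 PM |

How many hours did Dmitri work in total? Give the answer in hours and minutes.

24 h 0 min

Fri: 5:42 AM–1:24 PM = 7 h 42 min; less 45 min break → 6 h 57 min
Sat: 10:40 AM–7:46 PM = 9 h 6 min; less 45 min break → 8 h 21 min
Sun: 9:47 AM–7:14 PM = 9 h 27 min; less 45 min break → 8 h 42 min
Total: 6 h 57 min + 8 h 21 min + 8 h 42 min = 24 h 0 min.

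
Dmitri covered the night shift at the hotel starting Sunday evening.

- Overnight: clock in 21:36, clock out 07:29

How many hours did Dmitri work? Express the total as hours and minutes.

Overnight: 21:36 → midnight = 2 h 24 min; midnight → 07:29 = 7 h 29 min; span 9 h 53 min

9 h 53 min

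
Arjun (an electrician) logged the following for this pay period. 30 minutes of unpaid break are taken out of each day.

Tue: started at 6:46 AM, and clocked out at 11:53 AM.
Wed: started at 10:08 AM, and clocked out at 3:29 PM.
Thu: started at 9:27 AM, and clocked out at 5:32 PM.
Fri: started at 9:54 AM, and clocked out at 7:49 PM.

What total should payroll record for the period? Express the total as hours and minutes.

26 h 28 min

Tue: 6:46 AM–11:53 AM = 5 h 7 min; less 30 min break → 4 h 37 min
Wed: 10:08 AM–3:29 PM = 5 h 21 min; less 30 min break → 4 h 51 min
Thu: 9:27 AM–5:32 PM = 8 h 5 min; less 30 min break → 7 h 35 min
Fri: 9:54 AM–7:49 PM = 9 h 55 min; less 30 min break → 9 h 25 min
Total: 4 h 37 min + 4 h 51 min + 7 h 35 min + 9 h 25 min = 26 h 28 min.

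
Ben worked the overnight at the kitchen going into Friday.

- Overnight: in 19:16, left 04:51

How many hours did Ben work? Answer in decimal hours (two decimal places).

9.58 hours

Overnight: 19:16 → midnight = 4 h 44 min; midnight → 04:51 = 4 h 51 min; span 9 h 35 min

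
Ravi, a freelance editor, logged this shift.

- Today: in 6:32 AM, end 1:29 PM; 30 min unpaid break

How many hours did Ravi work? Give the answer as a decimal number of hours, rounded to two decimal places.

6.45 hours

Today: 6:32 AM–1:29 PM = 6 h 57 min; less 30 min break → 6 h 27 min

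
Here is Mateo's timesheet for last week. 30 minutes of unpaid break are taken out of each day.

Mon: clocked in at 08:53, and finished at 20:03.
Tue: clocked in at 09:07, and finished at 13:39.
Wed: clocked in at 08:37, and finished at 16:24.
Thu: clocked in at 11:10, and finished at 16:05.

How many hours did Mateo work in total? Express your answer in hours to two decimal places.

Mon: 08:53–20:03 = 11 h 10 min; less 30 min break → 10 h 40 min
Tue: 09:07–13:39 = 4 h 32 min; less 30 min break → 4 h 2 min
Wed: 08:37–16:24 = 7 h 47 min; less 30 min break → 7 h 17 min
Thu: 11:10–16:05 = 4 h 55 min; less 30 min break → 4 h 25 min
Total: 10 h 40 min + 4 h 2 min + 7 h 17 min + 4 h 25 min = 26 h 24 min.

26.40 hours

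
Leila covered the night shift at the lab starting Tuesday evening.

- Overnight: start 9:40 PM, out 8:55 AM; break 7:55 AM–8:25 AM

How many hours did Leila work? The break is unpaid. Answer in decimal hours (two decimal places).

Overnight: 9:40 PM → midnight = 2 h 20 min; midnight → 8:55 AM = 8 h 55 min; span 11 h 15 min; less 30 min break → 10 h 45 min

10.75 hours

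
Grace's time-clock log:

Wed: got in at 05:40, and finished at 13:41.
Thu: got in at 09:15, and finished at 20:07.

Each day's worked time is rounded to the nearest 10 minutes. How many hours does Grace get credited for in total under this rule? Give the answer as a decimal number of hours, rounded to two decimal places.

Wed: 05:40–13:41 = 8 h 1 min → rounds to 8 h 0 min
Thu: 09:15–20:07 = 10 h 52 min → rounds to 10 h 50 min
Total credited: 18 h 50 min.

18.83 hours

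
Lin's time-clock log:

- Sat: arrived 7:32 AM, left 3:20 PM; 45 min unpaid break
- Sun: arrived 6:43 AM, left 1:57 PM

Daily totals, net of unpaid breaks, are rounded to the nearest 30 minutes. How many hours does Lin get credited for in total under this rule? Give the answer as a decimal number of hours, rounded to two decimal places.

Sat: 7:32 AM–3:20 PM = 7 h 48 min − 45 min = 7 h 3 min → rounds to 7 h 0 min
Sun: 6:43 AM–1:57 PM = 7 h 14 min → rounds to 7 h 0 min
Total credited: 14 h 0 min.

14.00 hours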